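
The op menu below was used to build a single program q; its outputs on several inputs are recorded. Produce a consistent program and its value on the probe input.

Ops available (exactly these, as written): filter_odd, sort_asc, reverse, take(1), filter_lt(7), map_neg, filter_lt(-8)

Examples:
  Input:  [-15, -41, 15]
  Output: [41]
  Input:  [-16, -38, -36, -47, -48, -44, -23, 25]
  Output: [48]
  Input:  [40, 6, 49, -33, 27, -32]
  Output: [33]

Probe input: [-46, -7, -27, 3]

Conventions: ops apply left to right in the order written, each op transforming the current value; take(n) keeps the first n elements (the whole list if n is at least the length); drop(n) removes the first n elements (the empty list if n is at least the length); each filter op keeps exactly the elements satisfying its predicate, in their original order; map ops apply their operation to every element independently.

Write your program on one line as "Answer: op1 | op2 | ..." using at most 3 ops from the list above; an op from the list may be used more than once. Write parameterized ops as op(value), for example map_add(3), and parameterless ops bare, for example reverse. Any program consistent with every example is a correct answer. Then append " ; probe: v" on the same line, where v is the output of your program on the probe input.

sort_asc | take(1) | map_neg ; probe: [46]

Check, running the answer program on each example:
  [-15, -41, 15] -> [-41, -15, 15] -> [-41] -> [41]
  [-16, -38, -36, -47, -48, -44, -23, 25] -> [-48, -47, -44, -38, -36, -23, -16, 25] -> [-48] -> [48]
  [40, 6, 49, -33, 27, -32] -> [-33, -32, 6, 27, 40, 49] -> [-33] -> [33]
  probe: [-46, -7, -27, 3] -> [-46, -27, -7, 3] -> [-46] -> [46]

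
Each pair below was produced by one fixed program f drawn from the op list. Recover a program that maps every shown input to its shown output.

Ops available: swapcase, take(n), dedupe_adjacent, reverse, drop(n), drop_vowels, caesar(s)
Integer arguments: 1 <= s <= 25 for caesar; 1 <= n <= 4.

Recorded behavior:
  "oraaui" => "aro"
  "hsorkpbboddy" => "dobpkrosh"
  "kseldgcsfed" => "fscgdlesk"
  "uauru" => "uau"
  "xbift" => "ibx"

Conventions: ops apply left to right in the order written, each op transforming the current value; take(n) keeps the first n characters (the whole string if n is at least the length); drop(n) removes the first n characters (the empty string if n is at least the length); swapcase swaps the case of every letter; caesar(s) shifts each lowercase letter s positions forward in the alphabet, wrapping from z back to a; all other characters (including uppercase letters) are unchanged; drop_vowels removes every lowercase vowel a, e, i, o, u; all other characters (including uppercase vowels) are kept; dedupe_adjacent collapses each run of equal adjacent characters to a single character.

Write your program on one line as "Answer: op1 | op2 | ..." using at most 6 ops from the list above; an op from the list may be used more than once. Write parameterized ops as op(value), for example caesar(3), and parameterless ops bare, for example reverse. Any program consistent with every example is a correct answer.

reverse | drop(2) | swapcase | dedupe_adjacent | swapcase

Check, running the answer program on each example:
  "oraaui" -> "iuaaro" -> "aaro" -> "AARO" -> "ARO" -> "aro"
  "hsorkpbboddy" -> "yddobbpkrosh" -> "dobbpkrosh" -> "DOBBPKROSH" -> "DOBPKROSH" -> "dobpkrosh"
  "kseldgcsfed" -> "defscgdlesk" -> "fscgdlesk" -> "FSCGDLESK" -> "FSCGDLESK" -> "fscgdlesk"
  "uauru" -> "uruau" -> "uau" -> "UAU" -> "UAU" -> "uau"
  "xbift" -> "tfibx" -> "ibx" -> "IBX" -> "IBX" -> "ibx"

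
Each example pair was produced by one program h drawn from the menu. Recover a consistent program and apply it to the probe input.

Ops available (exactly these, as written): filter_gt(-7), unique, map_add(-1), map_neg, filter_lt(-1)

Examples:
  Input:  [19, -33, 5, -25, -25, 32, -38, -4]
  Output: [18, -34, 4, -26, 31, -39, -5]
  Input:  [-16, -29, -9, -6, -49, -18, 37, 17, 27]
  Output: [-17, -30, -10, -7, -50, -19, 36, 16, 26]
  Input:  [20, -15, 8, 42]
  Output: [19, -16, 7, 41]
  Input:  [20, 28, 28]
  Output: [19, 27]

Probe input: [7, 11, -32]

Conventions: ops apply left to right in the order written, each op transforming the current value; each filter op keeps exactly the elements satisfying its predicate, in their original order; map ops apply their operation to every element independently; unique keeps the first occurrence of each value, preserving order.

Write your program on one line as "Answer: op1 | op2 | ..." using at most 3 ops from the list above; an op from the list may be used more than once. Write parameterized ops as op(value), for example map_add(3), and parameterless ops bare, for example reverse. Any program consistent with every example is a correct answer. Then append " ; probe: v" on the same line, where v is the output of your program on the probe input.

map_add(-1) | unique ; probe: [6, 10, -33]

Check, running the answer program on each example:
  [19, -33, 5, -25, -25, 32, -38, -4] -> [18, -34, 4, -26, -26, 31, -39, -5] -> [18, -34, 4, -26, 31, -39, -5]
  [-16, -29, -9, -6, -49, -18, 37, 17, 27] -> [-17, -30, -10, -7, -50, -19, 36, 16, 26] -> [-17, -30, -10, -7, -50, -19, 36, 16, 26]
  [20, -15, 8, 42] -> [19, -16, 7, 41] -> [19, -16, 7, 41]
  [20, 28, 28] -> [19, 27, 27] -> [19, 27]
  probe: [7, 11, -32] -> [6, 10, -33] -> [6, 10, -33]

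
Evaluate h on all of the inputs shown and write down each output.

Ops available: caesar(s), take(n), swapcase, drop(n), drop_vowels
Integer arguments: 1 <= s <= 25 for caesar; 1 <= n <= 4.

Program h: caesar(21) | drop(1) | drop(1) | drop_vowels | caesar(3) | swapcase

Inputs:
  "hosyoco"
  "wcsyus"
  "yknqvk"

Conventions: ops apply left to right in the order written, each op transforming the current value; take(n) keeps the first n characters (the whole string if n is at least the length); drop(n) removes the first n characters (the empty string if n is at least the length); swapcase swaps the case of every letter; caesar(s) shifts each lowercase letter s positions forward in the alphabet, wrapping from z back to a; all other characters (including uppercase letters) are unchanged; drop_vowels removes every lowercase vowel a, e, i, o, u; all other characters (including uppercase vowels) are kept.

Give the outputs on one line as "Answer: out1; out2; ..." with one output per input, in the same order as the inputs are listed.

Execution, op by op:
  "hosyoco" -> "cjntjxj" -> "jntjxj" -> "ntjxj" -> "ntjxj" -> "qwmam" -> "QWMAM"
  "wcsyus" -> "rxntpn" -> "xntpn" -> "ntpn" -> "ntpn" -> "qwsq" -> "QWSQ"
  "yknqvk" -> "tfilqf" -> "filqf" -> "ilqf" -> "lqf" -> "oti" -> "OTI"

"QWMAM"; "QWSQ"; "OTI"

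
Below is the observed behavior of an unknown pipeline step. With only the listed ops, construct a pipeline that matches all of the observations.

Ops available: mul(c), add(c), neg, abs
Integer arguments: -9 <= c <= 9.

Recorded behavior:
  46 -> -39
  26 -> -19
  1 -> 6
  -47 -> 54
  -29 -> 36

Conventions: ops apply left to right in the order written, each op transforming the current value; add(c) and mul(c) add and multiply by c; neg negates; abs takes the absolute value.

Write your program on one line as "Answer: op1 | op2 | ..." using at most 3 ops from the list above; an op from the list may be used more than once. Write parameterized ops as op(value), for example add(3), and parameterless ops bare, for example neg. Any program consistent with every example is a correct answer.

neg | add(7)

Check, running the answer program on each example:
  46 -> -46 -> -39
  26 -> -26 -> -19
  1 -> -1 -> 6
  -47 -> 47 -> 54
  -29 -> 29 -> 36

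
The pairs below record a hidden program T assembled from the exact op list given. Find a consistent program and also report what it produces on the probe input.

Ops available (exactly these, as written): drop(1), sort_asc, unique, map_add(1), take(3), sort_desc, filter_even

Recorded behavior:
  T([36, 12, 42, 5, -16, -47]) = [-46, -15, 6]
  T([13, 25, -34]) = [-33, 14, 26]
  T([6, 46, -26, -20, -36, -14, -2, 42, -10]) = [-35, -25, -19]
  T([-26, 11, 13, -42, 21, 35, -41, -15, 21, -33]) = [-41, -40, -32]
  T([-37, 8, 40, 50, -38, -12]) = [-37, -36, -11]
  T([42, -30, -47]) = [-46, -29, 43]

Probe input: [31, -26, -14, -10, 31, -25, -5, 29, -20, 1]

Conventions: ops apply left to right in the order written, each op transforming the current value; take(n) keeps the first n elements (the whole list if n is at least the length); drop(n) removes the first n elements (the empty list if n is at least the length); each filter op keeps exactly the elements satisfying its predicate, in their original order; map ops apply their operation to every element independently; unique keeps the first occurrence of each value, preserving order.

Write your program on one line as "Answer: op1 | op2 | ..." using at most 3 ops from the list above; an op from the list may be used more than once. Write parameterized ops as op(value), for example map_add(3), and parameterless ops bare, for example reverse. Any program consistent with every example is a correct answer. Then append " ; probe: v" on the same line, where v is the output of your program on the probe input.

map_add(1) | sort_asc | take(3) ; probe: [-25, -24, -19]

Check, running the answer program on each example:
  [36, 12, 42, 5, -16, -47] -> [37, 13, 43, 6, -15, -46] -> [-46, -15, 6, 13, 37, 43] -> [-46, -15, 6]
  [13, 25, -34] -> [14, 26, -33] -> [-33, 14, 26] -> [-33, 14, 26]
  [6, 46, -26, -20, -36, -14, -2, 42, -10] -> [7, 47, -25, -19, -35, -13, -1, 43, -9] -> [-35, -25, -19, -13, -9, -1, 7, 43, 47] -> [-35, -25, -19]
  [-26, 11, 13, -42, 21, 35, -41, -15, 21, -33] -> [-25, 12, 14, -41, 22, 36, -40, -14, 22, -32] -> [-41, -40, -32, -25, -14, 12, 14, 22, 22, 36] -> [-41, -40, -32]
  [-37, 8, 40, 50, -38, -12] -> [-36, 9, 41, 51, -37, -11] -> [-37, -36, -11, 9, 41, 51] -> [-37, -36, -11]
  [42, -30, -47] -> [43, -29, -46] -> [-46, -29, 43] -> [-46, -29, 43]
  probe: [31, -26, -14, -10, 31, -25, -5, 29, -20, 1] -> [32, -25, -13, -9, 32, -24, -4, 30, -19, 2] -> [-25, -24, -19, -13, -9, -4, 2, 30, 32, 32] -> [-25, -24, -19]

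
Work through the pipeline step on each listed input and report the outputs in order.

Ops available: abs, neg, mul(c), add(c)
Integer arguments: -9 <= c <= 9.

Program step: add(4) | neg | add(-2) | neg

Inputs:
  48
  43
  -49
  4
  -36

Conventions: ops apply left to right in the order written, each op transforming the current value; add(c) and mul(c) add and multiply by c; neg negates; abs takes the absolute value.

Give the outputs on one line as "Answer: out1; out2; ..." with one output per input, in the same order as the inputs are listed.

Execution, op by op:
  48 -> 52 -> -52 -> -54 -> 54
  43 -> 47 -> -47 -> -49 -> 49
  -49 -> -45 -> 45 -> 43 -> -43
  4 -> 8 -> -8 -> -10 -> 10
  -36 -> -32 -> 32 -> 30 -> -30

54; 49; -43; 10; -30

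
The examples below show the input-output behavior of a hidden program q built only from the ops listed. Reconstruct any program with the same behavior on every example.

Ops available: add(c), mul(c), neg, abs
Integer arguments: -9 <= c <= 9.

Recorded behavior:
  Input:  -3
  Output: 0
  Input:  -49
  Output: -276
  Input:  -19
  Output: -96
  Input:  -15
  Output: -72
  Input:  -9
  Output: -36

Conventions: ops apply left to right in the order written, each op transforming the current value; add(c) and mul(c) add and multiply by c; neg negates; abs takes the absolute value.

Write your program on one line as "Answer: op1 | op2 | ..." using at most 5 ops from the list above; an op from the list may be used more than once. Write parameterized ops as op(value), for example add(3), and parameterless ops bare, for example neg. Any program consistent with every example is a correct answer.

add(-1) | mul(6) | add(9) | add(6) | add(9)

Check, running the answer program on each example:
  -3 -> -4 -> -24 -> -15 -> -9 -> 0
  -49 -> -50 -> -300 -> -291 -> -285 -> -276
  -19 -> -20 -> -120 -> -111 -> -105 -> -96
  -15 -> -16 -> -96 -> -87 -> -81 -> -72
  -9 -> -10 -> -60 -> -51 -> -45 -> -36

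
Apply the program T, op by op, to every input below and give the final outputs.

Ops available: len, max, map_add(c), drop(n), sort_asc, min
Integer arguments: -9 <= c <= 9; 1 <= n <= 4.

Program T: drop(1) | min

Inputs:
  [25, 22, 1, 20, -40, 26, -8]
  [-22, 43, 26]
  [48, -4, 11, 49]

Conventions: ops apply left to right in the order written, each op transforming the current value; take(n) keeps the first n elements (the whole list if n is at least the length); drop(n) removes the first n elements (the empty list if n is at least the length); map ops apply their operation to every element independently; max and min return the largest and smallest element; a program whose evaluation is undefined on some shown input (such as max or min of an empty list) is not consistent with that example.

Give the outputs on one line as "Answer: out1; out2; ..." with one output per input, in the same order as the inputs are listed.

Execution, op by op:
  [25, 22, 1, 20, -40, 26, -8] -> [22, 1, 20, -40, 26, -8] -> -40
  [-22, 43, 26] -> [43, 26] -> 26
  [48, -4, 11, 49] -> [-4, 11, 49] -> -4

-40; 26; -4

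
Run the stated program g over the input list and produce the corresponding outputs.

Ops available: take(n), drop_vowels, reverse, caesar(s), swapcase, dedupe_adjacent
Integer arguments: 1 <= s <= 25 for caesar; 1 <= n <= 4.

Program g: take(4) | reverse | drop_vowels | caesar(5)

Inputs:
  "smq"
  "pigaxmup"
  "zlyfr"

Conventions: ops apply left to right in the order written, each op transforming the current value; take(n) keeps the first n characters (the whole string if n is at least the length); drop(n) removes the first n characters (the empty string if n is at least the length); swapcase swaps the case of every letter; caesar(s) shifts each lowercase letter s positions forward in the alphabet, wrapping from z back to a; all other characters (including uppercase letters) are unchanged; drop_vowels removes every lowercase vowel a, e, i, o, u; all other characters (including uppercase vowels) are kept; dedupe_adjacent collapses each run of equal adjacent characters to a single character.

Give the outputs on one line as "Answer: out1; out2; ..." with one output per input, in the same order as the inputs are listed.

Execution, op by op:
  "smq" -> "smq" -> "qms" -> "qms" -> "vrx"
  "pigaxmup" -> "piga" -> "agip" -> "gp" -> "lu"
  "zlyfr" -> "zlyf" -> "fylz" -> "fylz" -> "kdqe"

"vrx"; "lu"; "kdqe"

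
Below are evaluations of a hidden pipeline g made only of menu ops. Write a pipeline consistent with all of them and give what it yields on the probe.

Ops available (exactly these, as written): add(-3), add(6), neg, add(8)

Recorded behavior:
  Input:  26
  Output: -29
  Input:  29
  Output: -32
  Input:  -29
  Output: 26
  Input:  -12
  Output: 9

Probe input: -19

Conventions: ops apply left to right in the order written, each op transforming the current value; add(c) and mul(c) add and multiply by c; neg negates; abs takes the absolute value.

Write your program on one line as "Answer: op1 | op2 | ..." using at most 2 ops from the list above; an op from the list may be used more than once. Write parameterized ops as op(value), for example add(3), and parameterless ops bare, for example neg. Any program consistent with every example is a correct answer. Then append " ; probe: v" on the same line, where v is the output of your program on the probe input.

neg | add(-3) ; probe: 16

Check, running the answer program on each example:
  26 -> -26 -> -29
  29 -> -29 -> -32
  -29 -> 29 -> 26
  -12 -> 12 -> 9
  probe: -19 -> 19 -> 16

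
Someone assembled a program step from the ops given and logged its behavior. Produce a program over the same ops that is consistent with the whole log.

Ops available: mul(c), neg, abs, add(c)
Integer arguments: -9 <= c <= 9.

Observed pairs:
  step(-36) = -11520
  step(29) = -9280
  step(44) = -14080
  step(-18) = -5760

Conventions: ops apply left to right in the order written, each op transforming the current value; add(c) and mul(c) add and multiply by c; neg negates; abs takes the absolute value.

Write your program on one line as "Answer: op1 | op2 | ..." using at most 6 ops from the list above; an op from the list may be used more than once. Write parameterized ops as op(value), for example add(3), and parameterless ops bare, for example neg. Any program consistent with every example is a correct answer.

mul(4) | abs | mul(-5) | mul(-4) | mul(-4)

Check, running the answer program on each example:
  -36 -> -144 -> 144 -> -720 -> 2880 -> -11520
  29 -> 116 -> 116 -> -580 -> 2320 -> -9280
  44 -> 176 -> 176 -> -880 -> 3520 -> -14080
  -18 -> -72 -> 72 -> -360 -> 1440 -> -5760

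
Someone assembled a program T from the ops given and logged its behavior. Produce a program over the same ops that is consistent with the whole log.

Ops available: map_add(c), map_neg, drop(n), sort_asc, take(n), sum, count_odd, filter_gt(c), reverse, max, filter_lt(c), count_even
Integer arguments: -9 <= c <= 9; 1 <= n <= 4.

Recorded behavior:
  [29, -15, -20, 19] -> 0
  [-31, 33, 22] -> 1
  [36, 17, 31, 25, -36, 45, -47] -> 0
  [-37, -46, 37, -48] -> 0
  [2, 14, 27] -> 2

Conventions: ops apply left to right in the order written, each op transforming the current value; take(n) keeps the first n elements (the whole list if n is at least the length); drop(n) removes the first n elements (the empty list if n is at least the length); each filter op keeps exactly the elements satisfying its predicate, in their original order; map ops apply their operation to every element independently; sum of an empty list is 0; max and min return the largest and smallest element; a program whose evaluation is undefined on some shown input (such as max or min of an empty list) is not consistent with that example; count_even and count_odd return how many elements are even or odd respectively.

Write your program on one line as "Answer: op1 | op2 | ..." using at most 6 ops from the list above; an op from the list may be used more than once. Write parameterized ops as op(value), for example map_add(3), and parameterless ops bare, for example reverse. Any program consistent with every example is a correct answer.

sort_asc | map_neg | take(3) | filter_lt(1) | count_even

Check, running the answer program on each example:
  [29, -15, -20, 19] -> [-20, -15, 19, 29] -> [20, 15, -19, -29] -> [20, 15, -19] -> [-19] -> 0
  [-31, 33, 22] -> [-31, 22, 33] -> [31, -22, -33] -> [31, -22, -33] -> [-22, -33] -> 1
  [36, 17, 31, 25, -36, 45, -47] -> [-47, -36, 17, 25, 31, 36, 45] -> [47, 36, -17, -25, -31, -36, -45] -> [47, 36, -17] -> [-17] -> 0
  [-37, -46, 37, -48] -> [-48, -46, -37, 37] -> [48, 46, 37, -37] -> [48, 46, 37] -> [] -> 0
  [2, 14, 27] -> [2, 14, 27] -> [-2, -14, -27] -> [-2, -14, -27] -> [-2, -14, -27] -> 2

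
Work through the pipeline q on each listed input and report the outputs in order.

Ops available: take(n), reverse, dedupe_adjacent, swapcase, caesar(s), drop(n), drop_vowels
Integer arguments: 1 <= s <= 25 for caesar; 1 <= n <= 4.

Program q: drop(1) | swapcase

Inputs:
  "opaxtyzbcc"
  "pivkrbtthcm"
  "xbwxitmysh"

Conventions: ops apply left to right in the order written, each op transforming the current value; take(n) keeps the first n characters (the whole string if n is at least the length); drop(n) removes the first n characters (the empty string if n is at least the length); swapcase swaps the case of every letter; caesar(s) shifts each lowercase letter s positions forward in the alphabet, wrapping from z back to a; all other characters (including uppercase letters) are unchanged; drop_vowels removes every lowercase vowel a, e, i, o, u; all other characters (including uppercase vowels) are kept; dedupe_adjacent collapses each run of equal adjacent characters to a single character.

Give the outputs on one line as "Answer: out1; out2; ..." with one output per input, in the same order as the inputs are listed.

"PAXTYZBCC"; "IVKRBTTHCM"; "BWXITMYSH"

Execution, op by op:
  "opaxtyzbcc" -> "paxtyzbcc" -> "PAXTYZBCC"
  "pivkrbtthcm" -> "ivkrbtthcm" -> "IVKRBTTHCM"
  "xbwxitmysh" -> "bwxitmysh" -> "BWXITMYSH"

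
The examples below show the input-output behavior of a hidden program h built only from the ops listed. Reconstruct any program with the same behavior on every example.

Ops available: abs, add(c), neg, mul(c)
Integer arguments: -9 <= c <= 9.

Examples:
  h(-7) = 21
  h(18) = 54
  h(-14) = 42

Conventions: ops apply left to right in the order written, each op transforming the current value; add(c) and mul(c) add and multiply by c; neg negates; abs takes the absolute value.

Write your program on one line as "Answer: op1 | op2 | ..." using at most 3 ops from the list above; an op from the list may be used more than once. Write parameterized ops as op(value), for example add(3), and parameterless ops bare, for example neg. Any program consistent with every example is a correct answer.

mul(3) | abs

Check, running the answer program on each example:
  -7 -> -21 -> 21
  18 -> 54 -> 54
  -14 -> -42 -> 42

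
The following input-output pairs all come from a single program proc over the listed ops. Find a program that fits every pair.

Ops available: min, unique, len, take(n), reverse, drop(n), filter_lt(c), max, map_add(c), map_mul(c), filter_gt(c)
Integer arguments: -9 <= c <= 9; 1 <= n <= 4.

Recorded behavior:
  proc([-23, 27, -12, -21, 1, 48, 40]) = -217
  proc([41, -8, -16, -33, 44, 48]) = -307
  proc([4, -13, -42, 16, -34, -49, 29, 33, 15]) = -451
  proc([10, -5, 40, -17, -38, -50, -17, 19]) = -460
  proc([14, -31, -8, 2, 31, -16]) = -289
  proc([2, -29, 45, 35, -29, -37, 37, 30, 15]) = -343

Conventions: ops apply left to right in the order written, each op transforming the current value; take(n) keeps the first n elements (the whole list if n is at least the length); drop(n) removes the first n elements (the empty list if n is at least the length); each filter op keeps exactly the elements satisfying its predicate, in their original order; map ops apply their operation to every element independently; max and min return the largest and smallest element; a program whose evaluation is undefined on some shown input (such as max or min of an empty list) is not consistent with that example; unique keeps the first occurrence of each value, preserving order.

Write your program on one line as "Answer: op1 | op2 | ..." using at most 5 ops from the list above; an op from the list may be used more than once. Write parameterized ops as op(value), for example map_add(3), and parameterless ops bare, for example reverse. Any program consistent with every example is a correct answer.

map_add(-2) | unique | map_mul(9) | map_add(8) | min

Check, running the answer program on each example:
  [-23, 27, -12, -21, 1, 48, 40] -> [-25, 25, -14, -23, -1, 46, 38] -> [-25, 25, -14, -23, -1, 46, 38] -> [-225, 225, -126, -207, -9, 414, 342] -> [-217, 233, -118, -199, -1, 422, 350] -> -217
  [41, -8, -16, -33, 44, 48] -> [39, -10, -18, -35, 42, 46] -> [39, -10, -18, -35, 42, 46] -> [351, -90, -162, -315, 378, 414] -> [359, -82, -154, -307, 386, 422] -> -307
  [4, -13, -42, 16, -34, -49, 29, 33, 15] -> [2, -15, -44, 14, -36, -51, 27, 31, 13] -> [2, -15, -44, 14, -36, -51, 27, 31, 13] -> [18, -135, -396, 126, -324, -459, 243, 279, 117] -> [26, -127, -388, 134, -316, -451, 251, 287, 125] -> -451
  [10, -5, 40, -17, -38, -50, -17, 19] -> [8, -7, 38, -19, -40, -52, -19, 17] -> [8, -7, 38, -19, -40, -52, 17] -> [72, -63, 342, -171, -360, -468, 153] -> [80, -55, 350, -163, -352, -460, 161] -> -460
  [14, -31, -8, 2, 31, -16] -> [12, -33, -10, 0, 29, -18] -> [12, -33, -10, 0, 29, -18] -> [108, -297, -90, 0, 261, -162] -> [116, -289, -82, 8, 269, -154] -> -289
  [2, -29, 45, 35, -29, -37, 37, 30, 15] -> [0, -31, 43, 33, -31, -39, 35, 28, 13] -> [0, -31, 43, 33, -39, 35, 28, 13] -> [0, -279, 387, 297, -351, 315, 252, 117] -> [8, -271, 395, 305, -343, 323, 260, 125] -> -343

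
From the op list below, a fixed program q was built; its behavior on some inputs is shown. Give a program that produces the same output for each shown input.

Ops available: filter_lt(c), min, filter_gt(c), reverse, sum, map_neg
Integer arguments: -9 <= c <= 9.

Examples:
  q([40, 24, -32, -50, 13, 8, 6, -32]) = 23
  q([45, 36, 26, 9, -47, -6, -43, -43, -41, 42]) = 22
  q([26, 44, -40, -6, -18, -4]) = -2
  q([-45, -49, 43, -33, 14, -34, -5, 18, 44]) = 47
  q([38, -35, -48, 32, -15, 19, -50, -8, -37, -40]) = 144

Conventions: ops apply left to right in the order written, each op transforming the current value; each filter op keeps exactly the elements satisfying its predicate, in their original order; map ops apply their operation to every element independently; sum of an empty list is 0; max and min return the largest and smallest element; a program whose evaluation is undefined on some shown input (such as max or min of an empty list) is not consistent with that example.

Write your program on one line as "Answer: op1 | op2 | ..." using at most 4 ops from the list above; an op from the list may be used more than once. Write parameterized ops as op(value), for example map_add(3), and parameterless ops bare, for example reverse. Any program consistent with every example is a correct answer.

map_neg | reverse | sum

Check, running the answer program on each example:
  [40, 24, -32, -50, 13, 8, 6, -32] -> [-40, -24, 32, 50, -13, -8, -6, 32] -> [32, -6, -8, -13, 50, 32, -24, -40] -> 23
  [45, 36, 26, 9, -47, -6, -43, -43, -41, 42] -> [-45, -36, -26, -9, 47, 6, 43, 43, 41, -42] -> [-42, 41, 43, 43, 6, 47, -9, -26, -36, -45] -> 22
  [26, 44, -40, -6, -18, -4] -> [-26, -44, 40, 6, 18, 4] -> [4, 18, 6, 40, -44, -26] -> -2
  [-45, -49, 43, -33, 14, -34, -5, 18, 44] -> [45, 49, -43, 33, -14, 34, 5, -18, -44] -> [-44, -18, 5, 34, -14, 33, -43, 49, 45] -> 47
  [38, -35, -48, 32, -15, 19, -50, -8, -37, -40] -> [-38, 35, 48, -32, 15, -19, 50, 8, 37, 40] -> [40, 37, 8, 50, -19, 15, -32, 48, 35, -38] -> 144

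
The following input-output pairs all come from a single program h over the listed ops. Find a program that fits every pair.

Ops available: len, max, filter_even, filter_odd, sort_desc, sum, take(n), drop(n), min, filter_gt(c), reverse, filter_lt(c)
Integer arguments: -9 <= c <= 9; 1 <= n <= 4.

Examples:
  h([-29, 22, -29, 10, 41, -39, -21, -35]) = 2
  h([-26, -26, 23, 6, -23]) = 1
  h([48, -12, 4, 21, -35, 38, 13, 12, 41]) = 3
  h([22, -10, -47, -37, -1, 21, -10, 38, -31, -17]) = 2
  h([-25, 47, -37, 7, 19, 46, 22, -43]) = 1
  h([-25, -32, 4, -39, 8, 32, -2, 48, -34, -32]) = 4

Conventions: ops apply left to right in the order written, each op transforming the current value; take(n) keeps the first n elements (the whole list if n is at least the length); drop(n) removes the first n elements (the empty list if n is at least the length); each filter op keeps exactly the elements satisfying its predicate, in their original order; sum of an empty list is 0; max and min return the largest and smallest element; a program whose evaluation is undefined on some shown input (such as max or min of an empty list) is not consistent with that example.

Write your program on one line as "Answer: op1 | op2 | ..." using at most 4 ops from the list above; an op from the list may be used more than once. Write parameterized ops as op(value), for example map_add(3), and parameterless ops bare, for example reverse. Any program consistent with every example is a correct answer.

filter_gt(2) | take(4) | filter_even | len

Check, running the answer program on each example:
  [-29, 22, -29, 10, 41, -39, -21, -35] -> [22, 10, 41] -> [22, 10, 41] -> [22, 10] -> 2
  [-26, -26, 23, 6, -23] -> [23, 6] -> [23, 6] -> [6] -> 1
  [48, -12, 4, 21, -35, 38, 13, 12, 41] -> [48, 4, 21, 38, 13, 12, 41] -> [48, 4, 21, 38] -> [48, 4, 38] -> 3
  [22, -10, -47, -37, -1, 21, -10, 38, -31, -17] -> [22, 21, 38] -> [22, 21, 38] -> [22, 38] -> 2
  [-25, 47, -37, 7, 19, 46, 22, -43] -> [47, 7, 19, 46, 22] -> [47, 7, 19, 46] -> [46] -> 1
  [-25, -32, 4, -39, 8, 32, -2, 48, -34, -32] -> [4, 8, 32, 48] -> [4, 8, 32, 48] -> [4, 8, 32, 48] -> 4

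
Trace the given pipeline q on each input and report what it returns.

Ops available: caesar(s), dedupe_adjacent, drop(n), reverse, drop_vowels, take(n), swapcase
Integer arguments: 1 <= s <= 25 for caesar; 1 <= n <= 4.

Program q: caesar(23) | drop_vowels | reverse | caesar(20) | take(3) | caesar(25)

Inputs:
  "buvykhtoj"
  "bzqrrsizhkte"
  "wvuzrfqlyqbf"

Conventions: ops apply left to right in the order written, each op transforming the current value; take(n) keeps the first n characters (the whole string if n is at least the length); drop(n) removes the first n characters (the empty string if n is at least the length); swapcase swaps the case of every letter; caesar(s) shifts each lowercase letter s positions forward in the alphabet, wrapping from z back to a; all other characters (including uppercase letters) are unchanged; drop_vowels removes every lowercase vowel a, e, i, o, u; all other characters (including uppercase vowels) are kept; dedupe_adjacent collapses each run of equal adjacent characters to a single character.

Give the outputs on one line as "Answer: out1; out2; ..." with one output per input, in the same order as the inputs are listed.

Execution, op by op:
  "buvykhtoj" -> "yrsvheqlg" -> "yrsvhqlg" -> "glqhvsry" -> "afkbpmls" -> "afk" -> "zej"
  "bzqrrsizhkte" -> "ywnoopfwehqb" -> "ywnpfwhqb" -> "bqhwfpnwy" -> "vkbqzjhqs" -> "vkb" -> "uja"
  "wvuzrfqlyqbf" -> "tsrwocnivnyc" -> "tsrwcnvnyc" -> "cynvncwrst" -> "wshphwqlmn" -> "wsh" -> "vrg"

"zej"; "uja"; "vrg"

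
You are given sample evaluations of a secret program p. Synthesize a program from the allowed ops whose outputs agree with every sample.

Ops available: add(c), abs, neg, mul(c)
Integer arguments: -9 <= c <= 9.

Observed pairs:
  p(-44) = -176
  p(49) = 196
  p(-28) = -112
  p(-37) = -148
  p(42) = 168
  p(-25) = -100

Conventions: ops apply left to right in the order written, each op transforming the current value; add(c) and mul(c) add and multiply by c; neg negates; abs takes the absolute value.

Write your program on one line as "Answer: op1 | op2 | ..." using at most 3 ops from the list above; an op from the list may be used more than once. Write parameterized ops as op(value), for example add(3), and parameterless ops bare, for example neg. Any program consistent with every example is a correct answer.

neg | mul(4) | neg

Check, running the answer program on each example:
  -44 -> 44 -> 176 -> -176
  49 -> -49 -> -196 -> 196
  -28 -> 28 -> 112 -> -112
  -37 -> 37 -> 148 -> -148
  42 -> -42 -> -168 -> 168
  -25 -> 25 -> 100 -> -100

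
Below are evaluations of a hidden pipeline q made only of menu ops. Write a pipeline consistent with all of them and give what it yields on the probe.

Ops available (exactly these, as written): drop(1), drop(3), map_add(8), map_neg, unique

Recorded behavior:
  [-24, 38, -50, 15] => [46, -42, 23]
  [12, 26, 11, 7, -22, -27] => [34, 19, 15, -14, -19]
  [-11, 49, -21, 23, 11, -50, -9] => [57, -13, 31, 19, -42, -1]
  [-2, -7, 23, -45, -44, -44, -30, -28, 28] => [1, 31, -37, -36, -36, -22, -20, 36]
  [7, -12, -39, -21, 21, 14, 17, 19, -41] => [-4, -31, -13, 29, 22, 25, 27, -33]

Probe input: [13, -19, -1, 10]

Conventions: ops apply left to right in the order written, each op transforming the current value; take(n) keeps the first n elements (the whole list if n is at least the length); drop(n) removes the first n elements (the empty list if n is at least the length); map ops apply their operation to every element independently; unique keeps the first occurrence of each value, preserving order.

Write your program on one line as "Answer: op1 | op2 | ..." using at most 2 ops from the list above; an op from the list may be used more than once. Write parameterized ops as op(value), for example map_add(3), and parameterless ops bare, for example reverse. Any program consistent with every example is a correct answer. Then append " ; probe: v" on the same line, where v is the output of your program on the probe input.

map_add(8) | drop(1) ; probe: [-11, 7, 18]

Check, running the answer program on each example:
  [-24, 38, -50, 15] -> [-16, 46, -42, 23] -> [46, -42, 23]
  [12, 26, 11, 7, -22, -27] -> [20, 34, 19, 15, -14, -19] -> [34, 19, 15, -14, -19]
  [-11, 49, -21, 23, 11, -50, -9] -> [-3, 57, -13, 31, 19, -42, -1] -> [57, -13, 31, 19, -42, -1]
  [-2, -7, 23, -45, -44, -44, -30, -28, 28] -> [6, 1, 31, -37, -36, -36, -22, -20, 36] -> [1, 31, -37, -36, -36, -22, -20, 36]
  [7, -12, -39, -21, 21, 14, 17, 19, -41] -> [15, -4, -31, -13, 29, 22, 25, 27, -33] -> [-4, -31, -13, 29, 22, 25, 27, -33]
  probe: [13, -19, -1, 10] -> [21, -11, 7, 18] -> [-11, 7, 18]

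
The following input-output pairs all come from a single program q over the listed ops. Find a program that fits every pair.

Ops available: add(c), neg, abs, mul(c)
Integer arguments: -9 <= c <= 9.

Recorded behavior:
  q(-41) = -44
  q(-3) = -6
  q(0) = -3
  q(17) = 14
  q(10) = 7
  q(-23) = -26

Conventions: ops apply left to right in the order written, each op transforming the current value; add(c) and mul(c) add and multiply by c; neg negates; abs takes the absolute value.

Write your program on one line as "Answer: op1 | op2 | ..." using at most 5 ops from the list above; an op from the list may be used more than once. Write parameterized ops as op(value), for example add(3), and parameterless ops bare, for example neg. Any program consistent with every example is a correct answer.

neg | add(-6) | add(3) | neg | add(-6)

Check, running the answer program on each example:
  -41 -> 41 -> 35 -> 38 -> -38 -> -44
  -3 -> 3 -> -3 -> 0 -> 0 -> -6
  0 -> 0 -> -6 -> -3 -> 3 -> -3
  17 -> -17 -> -23 -> -20 -> 20 -> 14
  10 -> -10 -> -16 -> -13 -> 13 -> 7
  -23 -> 23 -> 17 -> 20 -> -20 -> -26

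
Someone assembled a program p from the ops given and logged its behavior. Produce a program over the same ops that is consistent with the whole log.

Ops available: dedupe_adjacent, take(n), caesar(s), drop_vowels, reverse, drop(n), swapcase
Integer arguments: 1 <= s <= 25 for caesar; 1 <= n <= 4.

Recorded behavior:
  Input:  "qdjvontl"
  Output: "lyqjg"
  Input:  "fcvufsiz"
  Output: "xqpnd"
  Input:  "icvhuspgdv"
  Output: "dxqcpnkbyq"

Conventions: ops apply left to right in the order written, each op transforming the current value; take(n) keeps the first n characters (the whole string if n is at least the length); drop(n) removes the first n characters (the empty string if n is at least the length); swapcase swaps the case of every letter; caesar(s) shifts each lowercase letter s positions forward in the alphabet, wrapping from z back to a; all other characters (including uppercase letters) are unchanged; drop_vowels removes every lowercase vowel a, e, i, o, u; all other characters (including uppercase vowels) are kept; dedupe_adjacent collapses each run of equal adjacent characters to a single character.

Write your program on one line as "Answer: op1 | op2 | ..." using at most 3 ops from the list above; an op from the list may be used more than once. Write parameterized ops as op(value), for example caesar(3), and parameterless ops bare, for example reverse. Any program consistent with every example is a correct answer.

caesar(21) | drop_vowels

Check, running the answer program on each example:
  "qdjvontl" -> "lyeqjiog" -> "lyqjg"
  "fcvufsiz" -> "axqpandu" -> "xqpnd"
  "icvhuspgdv" -> "dxqcpnkbyq" -> "dxqcpnkbyq"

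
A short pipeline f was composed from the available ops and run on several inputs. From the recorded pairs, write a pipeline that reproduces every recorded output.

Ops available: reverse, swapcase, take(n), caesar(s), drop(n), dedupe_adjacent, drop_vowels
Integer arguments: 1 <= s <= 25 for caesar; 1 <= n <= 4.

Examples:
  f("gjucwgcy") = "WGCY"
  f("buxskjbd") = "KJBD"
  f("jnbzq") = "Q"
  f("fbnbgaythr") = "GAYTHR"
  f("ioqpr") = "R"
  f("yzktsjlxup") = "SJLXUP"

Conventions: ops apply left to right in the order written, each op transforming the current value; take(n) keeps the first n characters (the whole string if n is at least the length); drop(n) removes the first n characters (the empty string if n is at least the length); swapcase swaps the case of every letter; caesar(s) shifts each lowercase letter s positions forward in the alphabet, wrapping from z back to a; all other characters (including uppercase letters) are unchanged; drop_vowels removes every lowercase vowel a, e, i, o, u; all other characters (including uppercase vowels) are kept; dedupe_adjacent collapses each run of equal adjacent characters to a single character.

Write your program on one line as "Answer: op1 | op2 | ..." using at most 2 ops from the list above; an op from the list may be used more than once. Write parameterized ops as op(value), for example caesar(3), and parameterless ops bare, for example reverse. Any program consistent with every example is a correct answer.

drop(4) | swapcase

Check, running the answer program on each example:
  "gjucwgcy" -> "wgcy" -> "WGCY"
  "buxskjbd" -> "kjbd" -> "KJBD"
  "jnbzq" -> "q" -> "Q"
  "fbnbgaythr" -> "gaythr" -> "GAYTHR"
  "ioqpr" -> "r" -> "R"
  "yzktsjlxup" -> "sjlxup" -> "SJLXUP"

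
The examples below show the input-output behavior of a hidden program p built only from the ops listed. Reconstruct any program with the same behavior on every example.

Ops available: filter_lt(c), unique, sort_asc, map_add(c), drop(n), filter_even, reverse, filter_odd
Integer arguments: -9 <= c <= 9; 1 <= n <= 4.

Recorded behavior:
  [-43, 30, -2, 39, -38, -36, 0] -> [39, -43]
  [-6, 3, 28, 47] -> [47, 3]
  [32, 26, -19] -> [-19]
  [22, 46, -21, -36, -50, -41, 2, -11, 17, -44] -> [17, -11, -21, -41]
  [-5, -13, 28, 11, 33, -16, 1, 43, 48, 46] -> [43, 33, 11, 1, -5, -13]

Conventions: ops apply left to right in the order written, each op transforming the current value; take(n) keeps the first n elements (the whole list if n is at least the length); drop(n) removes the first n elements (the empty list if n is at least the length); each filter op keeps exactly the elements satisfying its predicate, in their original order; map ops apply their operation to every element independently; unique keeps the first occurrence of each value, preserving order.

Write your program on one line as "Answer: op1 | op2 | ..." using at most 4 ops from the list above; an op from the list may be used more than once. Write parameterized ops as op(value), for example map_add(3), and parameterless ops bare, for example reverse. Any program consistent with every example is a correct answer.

filter_odd | sort_asc | reverse

Check, running the answer program on each example:
  [-43, 30, -2, 39, -38, -36, 0] -> [-43, 39] -> [-43, 39] -> [39, -43]
  [-6, 3, 28, 47] -> [3, 47] -> [3, 47] -> [47, 3]
  [32, 26, -19] -> [-19] -> [-19] -> [-19]
  [22, 46, -21, -36, -50, -41, 2, -11, 17, -44] -> [-21, -41, -11, 17] -> [-41, -21, -11, 17] -> [17, -11, -21, -41]
  [-5, -13, 28, 11, 33, -16, 1, 43, 48, 46] -> [-5, -13, 11, 33, 1, 43] -> [-13, -5, 1, 11, 33, 43] -> [43, 33, 11, 1, -5, -13]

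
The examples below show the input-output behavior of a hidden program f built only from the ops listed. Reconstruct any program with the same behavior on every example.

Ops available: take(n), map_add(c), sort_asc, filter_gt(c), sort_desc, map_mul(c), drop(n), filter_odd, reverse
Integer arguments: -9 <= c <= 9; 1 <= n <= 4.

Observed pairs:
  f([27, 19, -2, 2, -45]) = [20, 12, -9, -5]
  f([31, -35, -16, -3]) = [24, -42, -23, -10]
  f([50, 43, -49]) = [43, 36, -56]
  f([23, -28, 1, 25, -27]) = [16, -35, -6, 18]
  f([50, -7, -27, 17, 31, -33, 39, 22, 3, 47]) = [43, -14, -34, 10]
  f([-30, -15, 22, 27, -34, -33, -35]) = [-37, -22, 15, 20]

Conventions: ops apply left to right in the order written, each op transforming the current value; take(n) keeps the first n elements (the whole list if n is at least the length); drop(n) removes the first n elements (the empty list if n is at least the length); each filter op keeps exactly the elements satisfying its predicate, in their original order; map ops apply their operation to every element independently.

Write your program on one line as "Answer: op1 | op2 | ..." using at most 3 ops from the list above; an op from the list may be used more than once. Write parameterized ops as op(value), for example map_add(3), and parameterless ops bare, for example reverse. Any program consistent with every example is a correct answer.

map_add(-7) | take(4)

Check, running the answer program on each example:
  [27, 19, -2, 2, -45] -> [20, 12, -9, -5, -52] -> [20, 12, -9, -5]
  [31, -35, -16, -3] -> [24, -42, -23, -10] -> [24, -42, -23, -10]
  [50, 43, -49] -> [43, 36, -56] -> [43, 36, -56]
  [23, -28, 1, 25, -27] -> [16, -35, -6, 18, -34] -> [16, -35, -6, 18]
  [50, -7, -27, 17, 31, -33, 39, 22, 3, 47] -> [43, -14, -34, 10, 24, -40, 32, 15, -4, 40] -> [43, -14, -34, 10]
  [-30, -15, 22, 27, -34, -33, -35] -> [-37, -22, 15, 20, -41, -40, -42] -> [-37, -22, 15, 20]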